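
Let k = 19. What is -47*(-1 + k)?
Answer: -846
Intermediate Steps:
-47*(-1 + k) = -47*(-1 + 19) = -47*18 = -846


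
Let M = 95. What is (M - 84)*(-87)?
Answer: -957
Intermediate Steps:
(M - 84)*(-87) = (95 - 84)*(-87) = 11*(-87) = -957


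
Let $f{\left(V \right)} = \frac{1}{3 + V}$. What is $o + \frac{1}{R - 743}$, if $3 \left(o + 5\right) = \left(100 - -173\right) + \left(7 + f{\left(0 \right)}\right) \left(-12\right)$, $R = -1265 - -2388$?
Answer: $\frac{64603}{1140} \approx 56.669$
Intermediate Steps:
$R = 1123$ ($R = -1265 + 2388 = 1123$)
$o = \frac{170}{3}$ ($o = -5 + \frac{\left(100 - -173\right) + \left(7 + \frac{1}{3 + 0}\right) \left(-12\right)}{3} = -5 + \frac{\left(100 + 173\right) + \left(7 + \frac{1}{3}\right) \left(-12\right)}{3} = -5 + \frac{273 + \left(7 + \frac{1}{3}\right) \left(-12\right)}{3} = -5 + \frac{273 + \frac{22}{3} \left(-12\right)}{3} = -5 + \frac{273 - 88}{3} = -5 + \frac{1}{3} \cdot 185 = -5 + \frac{185}{3} = \frac{170}{3} \approx 56.667$)
$o + \frac{1}{R - 743} = \frac{170}{3} + \frac{1}{1123 - 743} = \frac{170}{3} + \frac{1}{380} = \frac{64603}{1140}$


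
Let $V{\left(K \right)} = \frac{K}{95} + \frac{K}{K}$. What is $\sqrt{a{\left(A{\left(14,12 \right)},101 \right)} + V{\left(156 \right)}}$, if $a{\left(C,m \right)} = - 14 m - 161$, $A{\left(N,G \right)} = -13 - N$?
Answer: $\frac{i \sqrt{14190530}}{95} \approx 39.653 i$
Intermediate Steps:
$a{\left(C,m \right)} = -161 - 14 m$
$V{\left(K \right)} = 1 + \frac{K}{95}$ ($V{\left(K \right)} = K \frac{1}{95} + 1 = \frac{K}{95} + 1 = 1 + \frac{K}{95}$)
$\sqrt{a{\left(A{\left(14,12 \right)},101 \right)} + V{\left(156 \right)}} = \sqrt{\left(-161 - 1414\right) + \left(1 + \frac{1}{95} \cdot 156\right)} = \sqrt{\left(-161 - 1414\right) + \left(1 + \frac{156}{95}\right)} = \sqrt{-1575 + \frac{251}{95}} = \sqrt{- \frac{149374}{95}} = \frac{i \sqrt{14190530}}{95}$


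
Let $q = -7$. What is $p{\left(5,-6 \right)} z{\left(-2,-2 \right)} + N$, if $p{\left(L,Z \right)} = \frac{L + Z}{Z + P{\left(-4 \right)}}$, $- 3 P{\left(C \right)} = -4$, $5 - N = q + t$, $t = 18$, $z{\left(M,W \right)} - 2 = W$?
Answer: $-6$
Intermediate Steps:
$z{\left(M,W \right)} = 2 + W$
$N = -6$ ($N = 5 - \left(-7 + 18\right) = 5 - 11 = -6$)
$P{\left(C \right)} = \frac{4}{3}$ ($P{\left(C \right)} = \left(- \frac{1}{3}\right) \left(-4\right) = \frac{4}{3}$)
$p{\left(L,Z \right)} = \frac{L + Z}{\frac{4}{3} + Z}$ ($p{\left(L,Z \right)} = \frac{L + Z}{Z + \frac{4}{3}} = \frac{L + Z}{\frac{4}{3} + Z}$)
$p{\left(5,-6 \right)} z{\left(-2,-2 \right)} + N = \frac{3 \left(5 - 6\right)}{4 + 3 \left(-6\right)} \left(2 - 2\right) - 6 = 3 \frac{1}{4 - 18} \left(-1\right) 0 - 6 = 3 \frac{1}{-14} \left(-1\right) 0 - 6 = 3 \left(- \frac{1}{14}\right) \left(-1\right) 0 - 6 = \frac{3}{14} \cdot 0 - 6 = 0 - 6 = -6$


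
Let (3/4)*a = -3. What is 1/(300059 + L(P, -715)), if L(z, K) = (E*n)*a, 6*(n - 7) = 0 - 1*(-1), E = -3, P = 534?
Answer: 1/300145 ≈ 3.3317e-6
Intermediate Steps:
a = -4 (a = (4/3)*(-3) = -4)
n = 43/6 (n = 7 + (0 - 1*(-1))/6 = 7 + (0 + 1)/6 = 7 + (1/6)*1 = 7 + 1/6 = 43/6 ≈ 7.1667)
L(z, K) = 86 (L(z, K) = -3*43/6*(-4) = -43/2*(-4) = 86)
1/(300059 + L(P, -715)) = 1/(300059 + 86) = 1/300145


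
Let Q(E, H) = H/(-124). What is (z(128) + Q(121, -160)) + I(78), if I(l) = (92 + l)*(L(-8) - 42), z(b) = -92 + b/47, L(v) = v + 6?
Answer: -11026556/1457 ≈ -7568.0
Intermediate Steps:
Q(E, H) = -H/124 (Q(E, H) = H*(-1/124) = -H/124)
L(v) = 6 + v
z(b) = -92 + b/47 (z(b) = -92 + b*(1/47) = -92 + b/47)
I(l) = -4048 - 44*l (I(l) = (92 + l)*((6 - 8) - 42) = (92 + l)*(-2 - 42) = (92 + l)*(-44) = -4048 - 44*l)
(z(128) + Q(121, -160)) + I(78) = ((-92 + (1/47)*128) - 1/124*(-160)) + (-4048 - 44*78) = ((-92 + 128/47) + 40/31) + (-4048 - 3432) = (-4196/47 + 40/31) - 7480 = -128196/1457 - 7480 = -11026556/1457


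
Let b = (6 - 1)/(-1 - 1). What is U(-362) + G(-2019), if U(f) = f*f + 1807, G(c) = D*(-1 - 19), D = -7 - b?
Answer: 132941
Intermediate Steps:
b = -5/2 (b = 5/(-2) = 5*(-½) = -5/2 ≈ -2.5000)
D = -9/2 (D = -7 - 1*(-5/2) = -7 + 5/2 = -9/2 ≈ -4.5000)
G(c) = 90 (G(c) = -9*(-1 - 19)/2 = -9/2*(-20) = 90)
U(f) = 1807 + f² (U(f) = f² + 1807 = 1807 + f²)
U(-362) + G(-2019) = (1807 + (-362)²) + 90 = (1807 + 131044) + 90 = 132851 + 90 = 132941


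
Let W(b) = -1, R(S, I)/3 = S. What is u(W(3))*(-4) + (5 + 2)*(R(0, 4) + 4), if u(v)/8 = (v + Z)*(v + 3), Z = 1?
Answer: 28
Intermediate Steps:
R(S, I) = 3*S
u(v) = 8*(1 + v)*(3 + v) (u(v) = 8*((v + 1)*(v + 3)) = 8*((1 + v)*(3 + v)) = 8*(1 + v)*(3 + v))
u(W(3))*(-4) + (5 + 2)*(R(0, 4) + 4) = (24 + 8*(-1)² + 32*(-1))*(-4) + (5 + 2)*(3*0 + 4) = (24 + 8*1 - 32)*(-4) + 7*(0 + 4) = (24 + 8 - 32)*(-4) + 7*4 = 0*(-4) + 28 = 0 + 28 = 28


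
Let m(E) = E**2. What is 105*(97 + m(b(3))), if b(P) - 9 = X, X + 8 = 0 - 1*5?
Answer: 11865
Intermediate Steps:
X = -13 (X = -8 + (0 - 1*5) = -8 + (0 - 5) = -8 - 5 = -13)
b(P) = -4 (b(P) = 9 - 13 = -4)
105*(97 + m(b(3))) = 105*(97 + (-4)**2) = 105*(97 + 16) = 105*113 = 11865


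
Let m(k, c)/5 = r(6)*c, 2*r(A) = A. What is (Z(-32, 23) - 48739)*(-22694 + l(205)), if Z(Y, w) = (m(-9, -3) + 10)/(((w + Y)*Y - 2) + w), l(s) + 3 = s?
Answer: 338738201912/309 ≈ 1.0962e+9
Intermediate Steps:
r(A) = A/2
m(k, c) = 15*c (m(k, c) = 5*(((½)*6)*c) = 5*(3*c) = 15*c)
l(s) = -3 + s
Z(Y, w) = -35/(-2 + w + Y*(Y + w)) (Z(Y, w) = (15*(-3) + 10)/(((w + Y)*Y - 2) + w) = (-45 + 10)/(((Y + w)*Y - 2) + w) = -35/((Y*(Y + w) - 2) + w) = -35/((-2 + Y*(Y + w)) + w) = -35/(-2 + w + Y*(Y + w)))
(Z(-32, 23) - 48739)*(-22694 + l(205)) = (-35/(-2 + 23 + (-32)² - 32*23) - 48739)*(-22694 + (-3 + 205)) = (-35/(-2 + 23 + 1024 - 736) - 48739)*(-22694 + 202) = (-35/309 - 48739)*(-22492) = -15060386/309*(-22492) = 338738201912/309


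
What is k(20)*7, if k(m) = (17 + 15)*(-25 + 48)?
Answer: 5152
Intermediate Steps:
k(m) = 736 (k(m) = 32*23 = 736)
k(20)*7 = 736*7 = 5152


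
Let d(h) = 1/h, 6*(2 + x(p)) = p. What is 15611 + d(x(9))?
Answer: 15609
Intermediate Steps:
x(p) = -2 + p/6
15611 + d(x(9)) = 15611 + 1/(-2 + (⅙)*9) = 15611 + 1/(-2 + 3/2) = 15611 + 1/(-½) = 15611 - 2 = 15609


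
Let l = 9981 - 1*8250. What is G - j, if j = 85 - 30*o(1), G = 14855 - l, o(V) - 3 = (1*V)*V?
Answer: 13159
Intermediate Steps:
o(V) = 3 + V² (o(V) = 3 + (1*V)*V = 3 + V*V = 3 + V²)
l = 1731 (l = 9981 - 8250 = 1731)
G = 13124 (G = 14855 - 1*1731 = 14855 - 1731 = 13124)
j = -35 (j = 85 - 30*(3 + 1²) = 85 - 30*(3 + 1) = 85 - 30*4 = 85 - 120 = -35)
G - j = 13124 - 1*(-35) = 13124 + 35 = 13159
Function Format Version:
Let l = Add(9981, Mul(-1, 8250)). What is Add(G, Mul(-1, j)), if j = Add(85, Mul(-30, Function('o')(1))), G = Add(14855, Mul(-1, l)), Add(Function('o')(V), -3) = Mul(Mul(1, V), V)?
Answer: 13159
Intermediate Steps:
Function('o')(V) = Add(3, Pow(V, 2)) (Function('o')(V) = Add(3, Mul(Mul(1, V), V)) = Add(3, Mul(V, V)) = Add(3, Pow(V, 2)))
l = 1731 (l = Add(9981, -8250) = 1731)
G = 13124 (G = Add(14855, Mul(-1, 1731)) = Add(14855, -1731) = 13124)
j = -35 (j = Add(85, Mul(-30, Add(3, Pow(1, 2)))) = Add(85, Mul(-30, Add(3, 1))) = Add(85, Mul(-30, 4)) = Add(85, -120) = -35)
Add(G, Mul(-1, j)) = Add(13124, Mul(-1, -35)) = Add(13124, 35) = 13159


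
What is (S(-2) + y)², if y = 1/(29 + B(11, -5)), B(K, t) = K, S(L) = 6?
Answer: 58081/1600 ≈ 36.301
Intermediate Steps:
y = 1/40 (y = 1/(29 + 11) = 1/40 ≈ 0.025000)
(S(-2) + y)² = (6 + 1/40)² = (241/40)² = 58081/1600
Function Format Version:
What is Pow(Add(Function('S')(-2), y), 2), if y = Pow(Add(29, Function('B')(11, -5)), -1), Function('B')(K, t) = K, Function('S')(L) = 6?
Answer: Rational(58081, 1600) ≈ 36.301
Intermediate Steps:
y = Rational(1, 40) (y = Pow(Add(29, 11), -1) = Pow(40, -1) = Rational(1, 40) ≈ 0.025000)
Pow(Add(Function('S')(-2), y), 2) = Pow(Add(6, Rational(1, 40)), 2) = Pow(Rational(241, 40), 2) = Rational(58081, 1600)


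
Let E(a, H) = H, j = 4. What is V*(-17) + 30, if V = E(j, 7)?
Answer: -89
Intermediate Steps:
V = 7
V*(-17) + 30 = 7*(-17) + 30 = -119 + 30 = -89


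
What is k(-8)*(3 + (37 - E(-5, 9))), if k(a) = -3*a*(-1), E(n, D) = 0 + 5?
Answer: -840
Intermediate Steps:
E(n, D) = 5
k(a) = 3*a
k(-8)*(3 + (37 - E(-5, 9))) = (3*(-8))*(3 + (37 - 1*5)) = -24*(3 + (37 - 5)) = -24*(3 + 32) = -24*35 = -840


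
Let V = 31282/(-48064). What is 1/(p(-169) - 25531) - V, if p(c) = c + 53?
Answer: 401120695/616348704 ≈ 0.65080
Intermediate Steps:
p(c) = 53 + c
V = -15641/24032 (V = 31282*(-1/48064) = -15641/24032 ≈ -0.65084)
1/(p(-169) - 25531) - V = 1/((53 - 169) - 25531) - 1*(-15641/24032) = 1/(-116 - 25531) + 15641/24032 = 1/(-25647) + 15641/24032 = -1/25647 + 15641/24032 = 401120695/616348704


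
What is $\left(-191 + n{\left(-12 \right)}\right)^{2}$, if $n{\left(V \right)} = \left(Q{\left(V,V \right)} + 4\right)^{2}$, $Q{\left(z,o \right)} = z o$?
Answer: $471454369$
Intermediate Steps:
$Q{\left(z,o \right)} = o z$
$n{\left(V \right)} = \left(4 + V^{2}\right)^{2}$ ($n{\left(V \right)} = \left(V V + 4\right)^{2} = \left(V^{2} + 4\right)^{2} = \left(4 + V^{2}\right)^{2}$)
$\left(-191 + n{\left(-12 \right)}\right)^{2} = \left(-191 + \left(4 + \left(-12\right)^{2}\right)^{2}\right)^{2} = \left(-191 + \left(4 + 144\right)^{2}\right)^{2} = \left(-191 + 148^{2}\right)^{2} = \left(-191 + 21904\right)^{2} = 21713^{2} = 471454369$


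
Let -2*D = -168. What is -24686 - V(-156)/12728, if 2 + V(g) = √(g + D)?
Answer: -157101703/6364 - 3*I*√2/6364 ≈ -24686.0 - 0.00066666*I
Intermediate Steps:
D = 84 (D = -½*(-168) = 84)
V(g) = -2 + √(84 + g) (V(g) = -2 + √(g + 84) = -2 + √(84 + g))
-24686 - V(-156)/12728 = -24686 - (-2 + √(84 - 156))/12728 = -24686 - (-2 + √(-72))/12728 = -24686 - (-2 + 6*I*√2)/12728 = -24686 - (-1/6364 + 3*I*√2/6364) = -24686 + (1/6364 - 3*I*√2/6364) = -157101703/6364 - 3*I*√2/6364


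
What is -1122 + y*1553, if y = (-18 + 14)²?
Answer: 23726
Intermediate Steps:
y = 16 (y = (-4)² = 16)
-1122 + y*1553 = -1122 + 16*1553 = -1122 + 24848 = 23726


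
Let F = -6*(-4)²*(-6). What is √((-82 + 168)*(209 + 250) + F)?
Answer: 15*√178 ≈ 200.13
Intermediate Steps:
F = 576 (F = -6*16*(-6) = -96*(-6) = 576)
√((-82 + 168)*(209 + 250) + F) = √((-82 + 168)*(209 + 250) + 576) = √(86*459 + 576) = √(39474 + 576) = √40050 = 15*√178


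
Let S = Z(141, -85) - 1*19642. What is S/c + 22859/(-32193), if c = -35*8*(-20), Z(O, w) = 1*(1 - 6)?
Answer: -108643753/25754400 ≈ -4.2185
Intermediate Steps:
Z(O, w) = -5 (Z(O, w) = 1*(-5) = -5)
c = 5600 (c = -280*(-20) = 5600)
S = -19647 (S = -5 - 1*19642 = -5 - 19642 = -19647)
S/c + 22859/(-32193) = -19647/5600 + 22859/(-32193) = -19647*1/5600 + 22859*(-1/32193) = -19647/5600 - 22859/32193 = -108643753/25754400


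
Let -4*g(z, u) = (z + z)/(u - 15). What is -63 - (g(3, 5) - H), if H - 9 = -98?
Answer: -3043/20 ≈ -152.15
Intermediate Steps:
H = -89 (H = 9 - 98 = -89)
g(z, u) = -z/(2*(-15 + u)) (g(z, u) = -(z + z)/(4*(u - 15)) = -2*z/(4*(-15 + u)) = -z/(2*(-15 + u)))
-63 - (g(3, 5) - H) = -63 - (-1*3/(-30 + 2*5) - 1*(-89)) = -63 - (-1*3/(-30 + 10) + 89) = -63 - (-1*3/(-20) + 89) = -63 - (-1*3*(-1/20) + 89) = -63 - (3/20 + 89) = -63 - 1*1783/20 = -63 - 1783/20 = -3043/20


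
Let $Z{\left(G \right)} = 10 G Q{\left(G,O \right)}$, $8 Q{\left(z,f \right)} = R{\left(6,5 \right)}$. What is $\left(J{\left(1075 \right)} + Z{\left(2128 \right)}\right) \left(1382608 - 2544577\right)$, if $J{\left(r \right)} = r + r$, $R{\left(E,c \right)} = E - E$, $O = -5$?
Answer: $-2498233350$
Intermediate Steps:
$R{\left(E,c \right)} = 0$
$Q{\left(z,f \right)} = 0$ ($Q{\left(z,f \right)} = \frac{1}{8} \cdot 0 = 0$)
$J{\left(r \right)} = 2 r$
$Z{\left(G \right)} = 0$ ($Z{\left(G \right)} = 10 G 0 = 0$)
$\left(J{\left(1075 \right)} + Z{\left(2128 \right)}\right) \left(1382608 - 2544577\right) = \left(2 \cdot 1075 + 0\right) \left(1382608 - 2544577\right) = \left(2150 + 0\right) \left(-1161969\right) = 2150 \left(-1161969\right) = -2498233350$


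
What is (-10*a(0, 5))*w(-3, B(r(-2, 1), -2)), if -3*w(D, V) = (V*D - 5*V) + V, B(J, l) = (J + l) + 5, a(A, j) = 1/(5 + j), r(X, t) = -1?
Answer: -14/3 ≈ -4.6667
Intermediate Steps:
B(J, l) = 5 + J + l
w(D, V) = 4*V/3 - D*V/3 (w(D, V) = -((V*D - 5*V) + V)/3 = -((D*V - 5*V) + V)/3 = -((-5*V + D*V) + V)/3 = -(-4*V + D*V)/3 = 4*V/3 - D*V/3)
(-10*a(0, 5))*w(-3, B(r(-2, 1), -2)) = (-10/(5 + 5))*((5 - 1 - 2)*(4 - 1*(-3))/3) = (-10/10)*((⅓)*2*(4 + 3)) = (-10*⅒)*((⅓)*2*7) = -1*14/3 = -14/3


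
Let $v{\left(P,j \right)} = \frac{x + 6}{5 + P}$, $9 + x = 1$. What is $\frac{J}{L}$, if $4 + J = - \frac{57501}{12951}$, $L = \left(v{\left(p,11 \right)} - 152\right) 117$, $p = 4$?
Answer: $\frac{2429}{5125718} \approx 0.00047388$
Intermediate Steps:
$x = -8$ ($x = -9 + 1 = -8$)
$v{\left(P,j \right)} = - \frac{2}{5 + P}$ ($v{\left(P,j \right)} = \frac{-8 + 6}{5 + P} = - \frac{2}{5 + P}$)
$L = -17810$ ($L = \left(- \frac{2}{5 + 4} - 152\right) 117 = \left(- \frac{2}{9} - 152\right) 117 = \left(- \frac{1370}{9}\right) 117 = -17810$)
$J = - \frac{12145}{1439}$ ($J = -4 - \frac{57501}{12951} = -4 - \frac{6389}{1439} = - \frac{12145}{1439} \approx -8.4399$)
$\frac{J}{L} = - \frac{12145}{1439 \left(-17810\right)} = \left(- \frac{12145}{1439}\right) \left(- \frac{1}{17810}\right) = \frac{2429}{5125718}$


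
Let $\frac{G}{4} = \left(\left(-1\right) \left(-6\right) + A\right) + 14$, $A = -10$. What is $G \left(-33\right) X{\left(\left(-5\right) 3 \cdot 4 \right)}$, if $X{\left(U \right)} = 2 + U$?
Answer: $76560$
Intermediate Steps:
$G = 40$ ($G = 4 \left(\left(\left(-1\right) \left(-6\right) - 10\right) + 14\right) = 4 \left(\left(6 - 10\right) + 14\right) = 4 \left(-4 + 14\right) = 4 \cdot 10 = 40$)
$G \left(-33\right) X{\left(\left(-5\right) 3 \cdot 4 \right)} = 40 \left(-33\right) \left(2 + \left(-5\right) 3 \cdot 4\right) = - 1320 \left(2 - 60\right) = \left(-1320\right) \left(-58\right) = 76560$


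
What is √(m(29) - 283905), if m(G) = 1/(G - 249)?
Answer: I*√3435250555/110 ≈ 532.83*I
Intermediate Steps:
m(G) = 1/(-249 + G)
√(m(29) - 283905) = √(1/(-249 + 29) - 283905) = √(1/(-220) - 283905) = √(-1/220 - 283905) = √(-62459101/220) = I*√3435250555/110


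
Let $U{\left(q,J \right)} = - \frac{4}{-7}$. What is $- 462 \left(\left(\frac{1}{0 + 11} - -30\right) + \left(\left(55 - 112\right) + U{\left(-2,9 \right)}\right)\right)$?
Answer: $12168$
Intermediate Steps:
$U{\left(q,J \right)} = \frac{4}{7}$ ($U{\left(q,J \right)} = \left(-4\right) \left(- \frac{1}{7}\right) = \frac{4}{7}$)
$- 462 \left(\left(\frac{1}{0 + 11} - -30\right) + \left(\left(55 - 112\right) + U{\left(-2,9 \right)}\right)\right) = - 462 \left(\left(\frac{1}{0 + 11} - -30\right) + \left(\left(55 - 112\right) + \frac{4}{7}\right)\right) = - 462 \left(\left(\frac{1}{11} + 30\right) + \left(\left(55 - 112\right) + \frac{4}{7}\right)\right) = - 462 \left(\frac{331}{11} + \left(-57 + \frac{4}{7}\right)\right) = - 462 \left(\frac{331}{11} - \frac{395}{7}\right) = \left(-462\right) \left(- \frac{2028}{77}\right) = 12168$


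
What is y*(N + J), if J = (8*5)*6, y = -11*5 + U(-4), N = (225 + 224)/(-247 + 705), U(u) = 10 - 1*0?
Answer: -4966605/458 ≈ -10844.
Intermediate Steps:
U(u) = 10 (U(u) = 10 + 0 = 10)
N = 449/458 ≈ 0.98035
y = -45 (y = -11*5 + 10 = -55 + 10 = -45)
J = 240 (J = 40*6 = 240)
y*(N + J) = -45*(449/458 + 240) = -45*110369/458 = -4966605/458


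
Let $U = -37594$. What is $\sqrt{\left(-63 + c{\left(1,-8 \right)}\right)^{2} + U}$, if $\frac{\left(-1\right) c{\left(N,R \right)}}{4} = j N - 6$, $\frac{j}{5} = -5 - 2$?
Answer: $i \sqrt{27393} \approx 165.51 i$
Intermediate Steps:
$j = -35$ ($j = 5 \left(-5 - 2\right) = 5 \left(-7\right) = -35$)
$c{\left(N,R \right)} = 24 + 140 N$ ($c{\left(N,R \right)} = - 4 \left(- 35 N - 6\right) = - 4 \left(-6 - 35 N\right) = 24 + 140 N$)
$\sqrt{\left(-63 + c{\left(1,-8 \right)}\right)^{2} + U} = \sqrt{\left(-63 + \left(24 + 140 \cdot 1\right)\right)^{2} - 37594} = \sqrt{\left(-63 + \left(24 + 140\right)\right)^{2} - 37594} = \sqrt{\left(-63 + 164\right)^{2} - 37594} = \sqrt{101^{2} - 37594} = \sqrt{10201 - 37594} = \sqrt{-27393} = i \sqrt{27393}$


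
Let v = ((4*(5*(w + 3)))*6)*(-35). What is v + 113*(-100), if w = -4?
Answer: -7100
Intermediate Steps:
v = 4200 (v = ((4*(5*(-4 + 3)))*6)*(-35) = ((4*(5*(-1)))*6)*(-35) = ((4*(-5))*6)*(-35) = -20*6*(-35) = -120*(-35) = 4200)
v + 113*(-100) = 4200 + 113*(-100) = 4200 - 11300 = -7100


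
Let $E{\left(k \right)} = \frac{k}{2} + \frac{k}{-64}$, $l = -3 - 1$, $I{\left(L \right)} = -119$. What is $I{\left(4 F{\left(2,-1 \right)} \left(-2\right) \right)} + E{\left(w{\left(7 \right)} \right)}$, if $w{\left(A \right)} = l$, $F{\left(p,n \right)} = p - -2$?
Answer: $- \frac{1935}{16} \approx -120.94$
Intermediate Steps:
$F{\left(p,n \right)} = 2 + p$ ($F{\left(p,n \right)} = p + 2 = 2 + p$)
$l = -4$ ($l = -3 - 1 = -4$)
$w{\left(A \right)} = -4$
$E{\left(k \right)} = \frac{31 k}{64}$ ($E{\left(k \right)} = k \frac{1}{2} + k \left(- \frac{1}{64}\right) = \frac{k}{2} - \frac{k}{64} = \frac{31 k}{64}$)
$I{\left(4 F{\left(2,-1 \right)} \left(-2\right) \right)} + E{\left(w{\left(7 \right)} \right)} = -119 + \frac{31}{64} \left(-4\right) = -119 - \frac{31}{16} = - \frac{1935}{16}$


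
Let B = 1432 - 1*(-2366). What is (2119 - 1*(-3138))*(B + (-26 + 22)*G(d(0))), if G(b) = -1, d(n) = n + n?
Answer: 19987114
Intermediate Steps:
B = 3798 (B = 1432 + 2366 = 3798)
d(n) = 2*n
(2119 - 1*(-3138))*(B + (-26 + 22)*G(d(0))) = (2119 - 1*(-3138))*(3798 + (-26 + 22)*(-1)) = (2119 + 3138)*(3798 - 4*(-1)) = 5257*(3798 + 4) = 5257*3802 = 19987114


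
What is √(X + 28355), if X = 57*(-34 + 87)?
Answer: 4*√1961 ≈ 177.13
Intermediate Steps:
X = 3021 (X = 57*53 = 3021)
√(X + 28355) = √(3021 + 28355) = √31376 = 4*√1961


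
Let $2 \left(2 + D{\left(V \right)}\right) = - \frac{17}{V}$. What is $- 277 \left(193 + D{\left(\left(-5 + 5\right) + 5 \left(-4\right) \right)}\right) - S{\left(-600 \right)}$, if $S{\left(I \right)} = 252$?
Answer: $- \frac{2131069}{40} \approx -53277.0$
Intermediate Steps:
$D{\left(V \right)} = -2 - \frac{17}{2 V}$ ($D{\left(V \right)} = -2 + \frac{\left(-17\right) \frac{1}{V}}{2} = -2 - \frac{17}{2 V}$)
$- 277 \left(193 + D{\left(\left(-5 + 5\right) + 5 \left(-4\right) \right)}\right) - S{\left(-600 \right)} = - 277 \left(193 - \left(2 + \frac{17}{2 \left(\left(-5 + 5\right) + 5 \left(-4\right)\right)}\right)\right) - 252 = - 277 \left(193 - \left(2 + \frac{17}{2 \left(0 - 20\right)}\right)\right) - 252 = - 277 \left(193 - \left(2 + \frac{17}{2 \left(-20\right)}\right)\right) - 252 = - 277 \left(193 - \frac{63}{40}\right) - 252 = \left(-277\right) \frac{7657}{40} - 252 = - \frac{2120989}{40} - 252 = - \frac{2131069}{40}$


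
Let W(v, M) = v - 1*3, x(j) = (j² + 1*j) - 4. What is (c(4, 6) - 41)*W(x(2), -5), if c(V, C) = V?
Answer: 37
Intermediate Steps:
x(j) = -4 + j + j² (x(j) = (j² + j) - 4 = (j + j²) - 4 = -4 + j + j²)
W(v, M) = -3 + v (W(v, M) = v - 3 = -3 + v)
(c(4, 6) - 41)*W(x(2), -5) = (4 - 41)*(-3 + (-4 + 2 + 2²)) = -37*(-3 + (-4 + 2 + 4)) = -37*(-3 + 2) = -37*(-1) = 37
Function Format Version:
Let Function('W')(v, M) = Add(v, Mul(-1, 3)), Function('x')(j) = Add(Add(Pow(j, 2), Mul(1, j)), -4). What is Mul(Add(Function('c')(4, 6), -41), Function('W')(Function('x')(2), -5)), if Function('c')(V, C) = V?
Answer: 37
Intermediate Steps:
Function('x')(j) = Add(-4, j, Pow(j, 2)) (Function('x')(j) = Add(Add(Pow(j, 2), j), -4) = Add(Add(j, Pow(j, 2)), -4) = Add(-4, j, Pow(j, 2)))
Function('W')(v, M) = Add(-3, v) (Function('W')(v, M) = Add(v, -3) = Add(-3, v))
Mul(Add(Function('c')(4, 6), -41), Function('W')(Function('x')(2), -5)) = Mul(Add(4, -41), Add(-3, Add(-4, 2, Pow(2, 2)))) = Mul(-37, Add(-3, Add(-4, 2, 4))) = Mul(-37, Add(-3, 2)) = Mul(-37, -1) = 37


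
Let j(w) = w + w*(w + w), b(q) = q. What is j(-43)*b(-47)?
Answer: -171785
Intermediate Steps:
j(w) = w + 2*w² (j(w) = w + w*(2*w) = w + 2*w²)
j(-43)*b(-47) = -43*(1 + 2*(-43))*(-47) = -43*(1 - 86)*(-47) = -43*(-85)*(-47) = 3655*(-47) = -171785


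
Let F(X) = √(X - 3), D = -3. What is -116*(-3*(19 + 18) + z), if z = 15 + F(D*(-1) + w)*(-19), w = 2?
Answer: 11136 + 2204*√2 ≈ 14253.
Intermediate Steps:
F(X) = √(-3 + X)
z = 15 - 19*√2 (z = 15 + √(-3 + (-3*(-1) + 2))*(-19) = 15 + √(-3 + (3 + 2))*(-19) = 15 + √(-3 + 5)*(-19) = 15 + √2*(-19) = 15 - 19*√2 ≈ -11.870)
-116*(-3*(19 + 18) + z) = -116*(-3*(19 + 18) + (15 - 19*√2)) = -116*(-3*37 + (15 - 19*√2)) = -116*(-111 + (15 - 19*√2)) = -116*(-96 - 19*√2) = 11136 + 2204*√2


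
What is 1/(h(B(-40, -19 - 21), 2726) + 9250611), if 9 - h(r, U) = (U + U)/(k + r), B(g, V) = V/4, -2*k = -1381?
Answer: 1361/12590082916 ≈ 1.0810e-7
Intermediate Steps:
k = 1381/2 (k = -½*(-1381) = 1381/2 ≈ 690.50)
B(g, V) = V/4 (B(g, V) = V*(¼) = V/4)
h(r, U) = 9 - 2*U/(1381/2 + r) (h(r, U) = 9 - (U + U)/(1381/2 + r) = 9 - 2*U/(1381/2 + r))
1/(h(B(-40, -19 - 21), 2726) + 9250611) = 1/((12429 - 4*2726 + 18*((-19 - 21)/4))/(1381 + 2*((-19 - 21)/4)) + 9250611) = 1/((12429 - 10904 + 18*((¼)*(-40)))/(1381 + 2*((¼)*(-40))) + 9250611) = 1/((12429 - 10904 + 18*(-10))/(1381 + 2*(-10)) + 9250611) = 1/((12429 - 10904 - 180)/(1381 - 20) + 9250611) = 1/(1345/1361 + 9250611) = 1/(12590082916/1361) = 1361/12590082916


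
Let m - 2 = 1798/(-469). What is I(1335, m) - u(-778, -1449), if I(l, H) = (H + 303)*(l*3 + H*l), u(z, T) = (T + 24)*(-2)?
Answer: 102518026665/219961 ≈ 4.6607e+5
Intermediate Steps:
u(z, T) = -48 - 2*T (u(z, T) = (24 + T)*(-2) = -48 - 2*T)
m = -860/469 (m = 2 + 1798/(-469) = 2 + 1798*(-1/469) = 2 - 1798/469 = -860/469 ≈ -1.8337)
I(l, H) = (303 + H)*(3*l + H*l)
I(1335, m) - u(-778, -1449) = 1335*(909 + (-860/469)² + 306*(-860/469)) - (-48 - 2*(-1449)) = 1335*(909 + 739600/219961 - 263160/469) - (-48 + 2898) = 1335*(77262109/219961) - 1*2850 = 103144915515/219961 - 2850 = 102518026665/219961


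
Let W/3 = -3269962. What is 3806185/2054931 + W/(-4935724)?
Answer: 19472458750403/5071286127522 ≈ 3.8397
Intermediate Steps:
W = -9809886 (W = 3*(-3269962) = -9809886)
3806185/2054931 + W/(-4935724) = 3806185/2054931 - 9809886/(-4935724) = 3806185*(1/2054931) - 9809886*(-1/4935724) = 3806185/2054931 + 4904943/2467862 = 19472458750403/5071286127522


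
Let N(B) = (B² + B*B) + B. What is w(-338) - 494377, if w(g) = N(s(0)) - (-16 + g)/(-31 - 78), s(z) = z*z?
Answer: -53887447/109 ≈ -4.9438e+5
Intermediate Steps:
s(z) = z²
N(B) = B + 2*B² (N(B) = (B² + B²) + B = 2*B² + B = B + 2*B²)
w(g) = -16/109 + g/109 (w(g) = 0²*(1 + 2*0²) - (-16 + g)/(-31 - 78) = 0*(1 + 2*0) - (-16 + g)/(-109) = 0*(1 + 0) - (-16 + g)*(-1)/109 = 0*1 - (16/109 - g/109) = 0 + (-16/109 + g/109) = -16/109 + g/109)
w(-338) - 494377 = (-16/109 + (1/109)*(-338)) - 494377 = (-16/109 - 338/109) - 494377 = -354/109 - 494377 = -53887447/109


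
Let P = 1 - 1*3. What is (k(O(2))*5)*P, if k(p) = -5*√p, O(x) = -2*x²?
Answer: 100*I*√2 ≈ 141.42*I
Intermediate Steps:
P = -2 (P = 1 - 3 = -2)
(k(O(2))*5)*P = (-5*2*I*√2*5)*(-2) = (-10*I*√2*5)*(-2) = -50*I*√2*(-2) = 100*I*√2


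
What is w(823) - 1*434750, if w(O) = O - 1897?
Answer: -435824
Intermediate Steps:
w(O) = -1897 + O
w(823) - 1*434750 = (-1897 + 823) - 1*434750 = -1074 - 434750 = -435824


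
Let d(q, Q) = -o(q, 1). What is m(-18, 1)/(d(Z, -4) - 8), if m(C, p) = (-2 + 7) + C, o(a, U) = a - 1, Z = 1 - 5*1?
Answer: 13/3 ≈ 4.3333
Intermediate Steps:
Z = -4 (Z = 1 - 5 = -4)
o(a, U) = -1 + a
d(q, Q) = 1 - q (d(q, Q) = -(-1 + q) = 1 - q)
m(C, p) = 5 + C
m(-18, 1)/(d(Z, -4) - 8) = (5 - 18)/((1 - 1*(-4)) - 8) = -13/((1 + 4) - 8) = -13/(5 - 8) = -13/(-3) = -13*(-⅓) = 13/3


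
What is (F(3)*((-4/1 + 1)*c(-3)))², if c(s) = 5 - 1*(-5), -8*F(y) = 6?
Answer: 2025/4 ≈ 506.25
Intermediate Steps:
F(y) = -¾ (F(y) = -⅛*6 = -¾)
c(s) = 10 (c(s) = 5 + 5 = 10)
(F(3)*((-4/1 + 1)*c(-3)))² = (-3*(-4/1 + 1)*10/4)² = (-3*(-4*1 + 1)*10/4)² = (-3*(-4 + 1)*10/4)² = (-(-9)*10/4)² = (-¾*(-30))² = (45/2)² = 2025/4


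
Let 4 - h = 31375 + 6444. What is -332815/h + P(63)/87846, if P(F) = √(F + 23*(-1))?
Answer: 66563/7563 + √10/43923 ≈ 8.8012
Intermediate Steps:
P(F) = √(-23 + F) (P(F) = √(F - 23) = √(-23 + F))
h = -37815 (h = 4 - (31375 + 6444) = 4 - 1*37819 = 4 - 37819 = -37815)
-332815/h + P(63)/87846 = -332815/(-37815) + √(-23 + 63)/87846 = -332815*(-1/37815) + √40*(1/87846) = 66563/7563 + (2*√10)*(1/87846) = 66563/7563 + √10/43923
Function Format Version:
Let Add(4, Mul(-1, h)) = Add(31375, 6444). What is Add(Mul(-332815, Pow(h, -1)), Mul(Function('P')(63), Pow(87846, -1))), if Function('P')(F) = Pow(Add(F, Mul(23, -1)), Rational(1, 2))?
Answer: Add(Rational(66563, 7563), Mul(Rational(1, 43923), Pow(10, Rational(1, 2)))) ≈ 8.8012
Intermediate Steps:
Function('P')(F) = Pow(Add(-23, F), Rational(1, 2)) (Function('P')(F) = Pow(Add(F, -23), Rational(1, 2)) = Pow(Add(-23, F), Rational(1, 2)))
h = -37815 (h = Add(4, Mul(-1, Add(31375, 6444))) = Add(4, Mul(-1, 37819)) = Add(4, -37819) = -37815)
Add(Mul(-332815, Pow(h, -1)), Mul(Function('P')(63), Pow(87846, -1))) = Add(Mul(-332815, Pow(-37815, -1)), Mul(Pow(Add(-23, 63), Rational(1, 2)), Pow(87846, -1))) = Add(Mul(-332815, Rational(-1, 37815)), Mul(Pow(40, Rational(1, 2)), Rational(1, 87846))) = Add(Rational(66563, 7563), Mul(Mul(2, Pow(10, Rational(1, 2))), Rational(1, 87846))) = Add(Rational(66563, 7563), Mul(Rational(1, 43923), Pow(10, Rational(1, 2))))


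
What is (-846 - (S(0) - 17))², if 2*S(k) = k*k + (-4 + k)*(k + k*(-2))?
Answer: 687241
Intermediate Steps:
S(k) = k²/2 - k*(-4 + k)/2 (S(k) = (k*k + (-4 + k)*(k + k*(-2)))/2 = (k² + (-4 + k)*(k - 2*k))/2 = (k² + (-4 + k)*(-k))/2 = (k² - k*(-4 + k))/2 = k²/2 - k*(-4 + k)/2)
(-846 - (S(0) - 17))² = (-846 - (2*0 - 17))² = (-846 - (0 - 17))² = (-846 - 1*(-17))² = (-846 + 17)² = (-829)² = 687241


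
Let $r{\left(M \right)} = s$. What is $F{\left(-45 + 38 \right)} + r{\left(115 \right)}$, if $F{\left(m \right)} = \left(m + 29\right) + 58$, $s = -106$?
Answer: $-26$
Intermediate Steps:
$r{\left(M \right)} = -106$
$F{\left(m \right)} = 87 + m$ ($F{\left(m \right)} = \left(29 + m\right) + 58 = 87 + m$)
$F{\left(-45 + 38 \right)} + r{\left(115 \right)} = \left(87 + \left(-45 + 38\right)\right) - 106 = \left(87 - 7\right) - 106 = 80 - 106 = -26$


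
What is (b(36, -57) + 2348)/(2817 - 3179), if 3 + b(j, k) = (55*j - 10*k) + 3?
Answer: -2449/181 ≈ -13.530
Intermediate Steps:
b(j, k) = -10*k + 55*j (b(j, k) = -3 + ((55*j - 10*k) + 3) = -3 + ((-10*k + 55*j) + 3) = -3 + (3 - 10*k + 55*j) = -10*k + 55*j)
(b(36, -57) + 2348)/(2817 - 3179) = ((-10*(-57) + 55*36) + 2348)/(2817 - 3179) = ((570 + 1980) + 2348)/(-362) = (2550 + 2348)*(-1/362) = 4898*(-1/362) = -2449/181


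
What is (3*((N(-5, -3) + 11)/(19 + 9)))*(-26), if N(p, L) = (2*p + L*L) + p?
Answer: -195/14 ≈ -13.929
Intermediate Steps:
N(p, L) = L² + 3*p (N(p, L) = (2*p + L²) + p = (L² + 2*p) + p = L² + 3*p)
(3*((N(-5, -3) + 11)/(19 + 9)))*(-26) = (3*((((-3)² + 3*(-5)) + 11)/(19 + 9)))*(-26) = (3*(((9 - 15) + 11)/28))*(-26) = (3*((-6 + 11)*(1/28)))*(-26) = (3*(5*(1/28)))*(-26) = (3*(5/28))*(-26) = (15/28)*(-26) = -195/14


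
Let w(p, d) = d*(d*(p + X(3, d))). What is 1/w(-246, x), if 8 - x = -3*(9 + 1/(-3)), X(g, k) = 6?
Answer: -1/277440 ≈ -3.6044e-6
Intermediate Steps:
x = 34 (x = 8 - (-3)*(9 + 1/(-3)) = 8 - (-3)*(9 - ⅓) = 8 - (-3)*26/3 = 8 - 1*(-26) = 8 + 26 = 34)
w(p, d) = d²*(6 + p) (w(p, d) = d*(d*(p + 6)) = d*(d*(6 + p)) = d²*(6 + p))
1/w(-246, x) = 1/(34²*(6 - 246)) = 1/(1156*(-240)) = 1/(-277440) = -1/277440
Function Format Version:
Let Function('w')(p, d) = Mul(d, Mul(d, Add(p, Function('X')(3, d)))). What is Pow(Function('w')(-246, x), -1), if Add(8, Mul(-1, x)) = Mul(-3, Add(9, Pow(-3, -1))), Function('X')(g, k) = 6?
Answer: Rational(-1, 277440) ≈ -3.6044e-6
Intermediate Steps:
x = 34 (x = Add(8, Mul(-1, Mul(-3, Add(9, Pow(-3, -1))))) = Add(8, Mul(-1, Mul(-3, Add(9, Rational(-1, 3))))) = Add(8, Mul(-1, Mul(-3, Rational(26, 3)))) = Add(8, Mul(-1, -26)) = Add(8, 26) = 34)
Function('w')(p, d) = Mul(Pow(d, 2), Add(6, p)) (Function('w')(p, d) = Mul(d, Mul(d, Add(p, 6))) = Mul(d, Mul(d, Add(6, p))) = Mul(Pow(d, 2), Add(6, p)))
Pow(Function('w')(-246, x), -1) = Pow(Mul(Pow(34, 2), Add(6, -246)), -1) = Pow(Mul(1156, -240), -1) = Pow(-277440, -1) = Rational(-1, 277440)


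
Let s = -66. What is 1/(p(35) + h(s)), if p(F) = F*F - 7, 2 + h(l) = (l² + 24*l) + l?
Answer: 1/3922 ≈ 0.00025497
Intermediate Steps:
h(l) = -2 + l² + 25*l (h(l) = -2 + ((l² + 24*l) + l) = -2 + (l² + 25*l) = -2 + l² + 25*l)
p(F) = -7 + F² (p(F) = F² - 7 = -7 + F²)
1/(p(35) + h(s)) = 1/((-7 + 35²) + (-2 + (-66)² + 25*(-66))) = 1/((-7 + 1225) + (-2 + 4356 - 1650)) = 1/(1218 + 2704) = 1/3922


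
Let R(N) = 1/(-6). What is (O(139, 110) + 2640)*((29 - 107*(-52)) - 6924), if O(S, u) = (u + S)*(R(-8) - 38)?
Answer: 18270637/2 ≈ 9.1353e+6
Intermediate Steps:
R(N) = -⅙
O(S, u) = -229*S/6 - 229*u/6 (O(S, u) = (u + S)*(-⅙ - 38) = (S + u)*(-229/6) = -229*S/6 - 229*u/6)
(O(139, 110) + 2640)*((29 - 107*(-52)) - 6924) = ((-229/6*139 - 229/6*110) + 2640)*((29 - 107*(-52)) - 6924) = ((-31831/6 - 12595/3) + 2640)*((29 + 5564) - 6924) = (-19007/2 + 2640)*(5593 - 6924) = -13727/2*(-1331) = 18270637/2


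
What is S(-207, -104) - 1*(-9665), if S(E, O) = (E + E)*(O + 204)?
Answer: -31735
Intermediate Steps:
S(E, O) = 2*E*(204 + O) (S(E, O) = (2*E)*(204 + O) = 2*E*(204 + O))
S(-207, -104) - 1*(-9665) = 2*(-207)*(204 - 104) - 1*(-9665) = 2*(-207)*100 + 9665 = -41400 + 9665 = -31735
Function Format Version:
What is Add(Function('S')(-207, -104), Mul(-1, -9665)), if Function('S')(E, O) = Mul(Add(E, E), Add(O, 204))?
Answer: -31735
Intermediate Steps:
Function('S')(E, O) = Mul(2, E, Add(204, O)) (Function('S')(E, O) = Mul(Mul(2, E), Add(204, O)) = Mul(2, E, Add(204, O)))
Add(Function('S')(-207, -104), Mul(-1, -9665)) = Add(Mul(2, -207, Add(204, -104)), Mul(-1, -9665)) = Add(Mul(2, -207, 100), 9665) = Add(-41400, 9665) = -31735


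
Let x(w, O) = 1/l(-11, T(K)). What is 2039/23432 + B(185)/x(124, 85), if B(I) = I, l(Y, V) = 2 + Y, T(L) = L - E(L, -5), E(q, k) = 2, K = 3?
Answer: -39012241/23432 ≈ -1664.9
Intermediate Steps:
T(L) = -2 + L (T(L) = L - 1*2 = L - 2 = -2 + L)
x(w, O) = -1/9 (x(w, O) = 1/(2 - 11) = 1/(-9) = -1/9)
2039/23432 + B(185)/x(124, 85) = 2039/23432 + 185/(-1/9) = 2039*(1/23432) + 185*(-9) = 2039/23432 - 1665 = -39012241/23432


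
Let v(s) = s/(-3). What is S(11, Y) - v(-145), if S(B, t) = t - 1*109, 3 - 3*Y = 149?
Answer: -206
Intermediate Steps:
Y = -146/3 (Y = 1 - 1/3*149 = 1 - 149/3 = -146/3 ≈ -48.667)
v(s) = -s/3 (v(s) = s*(-1/3) = -s/3)
S(B, t) = -109 + t (S(B, t) = t - 109 = -109 + t)
S(11, Y) - v(-145) = (-109 - 146/3) - (-1)*(-145)/3 = -473/3 - 1*145/3 = -473/3 - 145/3 = -206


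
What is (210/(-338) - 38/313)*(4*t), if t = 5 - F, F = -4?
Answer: -1414332/52897 ≈ -26.737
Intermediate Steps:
t = 9 (t = 5 - 1*(-4) = 5 + 4 = 9)
(210/(-338) - 38/313)*(4*t) = (210/(-338) - 38/313)*(4*9) = (210*(-1/338) - 38*1/313)*36 = (-105/169 - 38/313)*36 = -39287/52897*36 = -1414332/52897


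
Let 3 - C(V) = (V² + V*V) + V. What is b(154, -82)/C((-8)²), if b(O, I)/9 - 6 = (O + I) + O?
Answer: -232/917 ≈ -0.25300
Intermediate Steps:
C(V) = 3 - V - 2*V² (C(V) = 3 - ((V² + V*V) + V) = 3 - ((V² + V²) + V) = 3 - (2*V² + V) = 3 - (V + 2*V²) = 3 + (-V - 2*V²) = 3 - V - 2*V²)
b(O, I) = 54 + 9*I + 18*O (b(O, I) = 54 + 9*((O + I) + O) = 54 + 9*((I + O) + O) = 54 + 9*(I + 2*O) = 54 + (9*I + 18*O) = 54 + 9*I + 18*O)
b(154, -82)/C((-8)²) = (54 + 9*(-82) + 18*154)/(3 - 1*(-8)² - 2*((-8)²)²) = (54 - 738 + 2772)/(3 - 1*64 - 2*64²) = 2088/(3 - 64 - 2*4096) = 2088/(3 - 64 - 8192) = 2088/(-8253) = 2088*(-1/8253) = -232/917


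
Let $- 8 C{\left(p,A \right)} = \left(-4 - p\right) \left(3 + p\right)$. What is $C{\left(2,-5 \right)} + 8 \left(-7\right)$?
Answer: $- \frac{209}{4} \approx -52.25$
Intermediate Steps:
$C{\left(p,A \right)} = - \frac{\left(-4 - p\right) \left(3 + p\right)}{8}$
$C{\left(2,-5 \right)} + 8 \left(-7\right) = \left(\frac{3}{2} + \frac{2^{2}}{8} + \frac{7}{8} \cdot 2\right) + 8 \left(-7\right) = \left(\frac{3}{2} + \frac{1}{8} \cdot 4 + \frac{7}{4}\right) - 56 = \left(\frac{3}{2} + \frac{1}{2} + \frac{7}{4}\right) - 56 = \frac{15}{4} - 56 = - \frac{209}{4}$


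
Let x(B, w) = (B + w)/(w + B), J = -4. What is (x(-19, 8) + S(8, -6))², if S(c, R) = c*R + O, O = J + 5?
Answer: 2116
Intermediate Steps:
O = 1 (O = -4 + 5 = 1)
x(B, w) = 1 (x(B, w) = (B + w)/(B + w) = 1)
S(c, R) = 1 + R*c (S(c, R) = c*R + 1 = R*c + 1 = 1 + R*c)
(x(-19, 8) + S(8, -6))² = (1 + (1 - 6*8))² = (1 + (1 - 48))² = (1 - 47)² = (-46)² = 2116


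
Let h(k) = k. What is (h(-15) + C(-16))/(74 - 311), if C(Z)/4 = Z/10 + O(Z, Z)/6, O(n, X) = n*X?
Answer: -2239/3555 ≈ -0.62982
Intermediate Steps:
O(n, X) = X*n
C(Z) = 2*Z²/3 + 2*Z/5 (C(Z) = 4*(Z/10 + (Z*Z)/6) = 4*(Z*(⅒) + Z²*(⅙)) = 4*(Z/10 + Z²/6) = 4*(Z²/6 + Z/10) = 2*Z²/3 + 2*Z/5)
(h(-15) + C(-16))/(74 - 311) = (-15 + (2/15)*(-16)*(3 + 5*(-16)))/(74 - 311) = (-15 + (2/15)*(-16)*(3 - 80))/(-237) = (-15 + (2/15)*(-16)*(-77))*(-1/237) = (-15 + 2464/15)*(-1/237) = (2239/15)*(-1/237) = -2239/3555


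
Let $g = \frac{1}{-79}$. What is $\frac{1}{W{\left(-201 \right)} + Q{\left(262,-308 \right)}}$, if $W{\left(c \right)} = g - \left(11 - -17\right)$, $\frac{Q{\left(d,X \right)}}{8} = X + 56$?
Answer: $- \frac{79}{161477} \approx -0.00048923$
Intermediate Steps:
$g = - \frac{1}{79} \approx -0.012658$
$Q{\left(d,X \right)} = 448 + 8 X$ ($Q{\left(d,X \right)} = 8 \left(X + 56\right) = 8 \left(56 + X\right) = 448 + 8 X$)
$W{\left(c \right)} = - \frac{2213}{79}$ ($W{\left(c \right)} = - \frac{1}{79} - \left(11 - -17\right) = - \frac{1}{79} - \left(11 + 17\right) = - \frac{1}{79} - 28 = - \frac{2213}{79}$)
$\frac{1}{W{\left(-201 \right)} + Q{\left(262,-308 \right)}} = \frac{1}{- \frac{2213}{79} + \left(448 + 8 \left(-308\right)\right)} = \frac{1}{- \frac{2213}{79} + \left(448 - 2464\right)} = \frac{1}{- \frac{2213}{79} - 2016} = \frac{1}{- \frac{161477}{79}} = - \frac{79}{161477}$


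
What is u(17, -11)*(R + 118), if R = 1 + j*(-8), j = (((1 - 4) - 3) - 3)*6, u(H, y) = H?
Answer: 9367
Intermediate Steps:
j = -54 (j = ((-3 - 3) - 3)*6 = (-6 - 3)*6 = -9*6 = -54)
R = 433 (R = 1 - 54*(-8) = 1 + 432 = 433)
u(17, -11)*(R + 118) = 17*(433 + 118) = 17*551 = 9367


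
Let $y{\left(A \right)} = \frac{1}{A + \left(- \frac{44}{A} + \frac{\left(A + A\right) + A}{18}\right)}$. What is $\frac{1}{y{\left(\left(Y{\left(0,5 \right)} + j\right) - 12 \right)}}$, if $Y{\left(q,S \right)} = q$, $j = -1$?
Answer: $- \frac{919}{78} \approx -11.782$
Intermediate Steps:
$y{\left(A \right)} = \frac{1}{- \frac{44}{A} + \frac{7 A}{6}}$ ($y{\left(A \right)} = \frac{1}{A + \left(- \frac{44}{A} + \left(2 A + A\right) \frac{1}{18}\right)} = \frac{1}{A + \left(- \frac{44}{A} + 3 A \frac{1}{18}\right)} = \frac{1}{A + \left(- \frac{44}{A} + \frac{A}{6}\right)} = \frac{1}{- \frac{44}{A} + \frac{7 A}{6}}$)
$\frac{1}{y{\left(\left(Y{\left(0,5 \right)} + j\right) - 12 \right)}} = \frac{1}{6 \left(\left(0 - 1\right) - 12\right) \frac{1}{-264 + 7 \left(\left(0 - 1\right) - 12\right)^{2}}} = \frac{1}{6 \left(-1 - 12\right) \frac{1}{-264 + 7 \left(-1 - 12\right)^{2}}} = \frac{1}{6 \left(-13\right) \frac{1}{-264 + 7 \left(-13\right)^{2}}} = \frac{1}{6 \left(-13\right) \frac{1}{-264 + 7 \cdot 169}} = \frac{1}{6 \left(-13\right) \frac{1}{-264 + 1183}} = \frac{1}{6 \left(-13\right) \frac{1}{919}} = \frac{1}{- \frac{78}{919}} = - \frac{919}{78}$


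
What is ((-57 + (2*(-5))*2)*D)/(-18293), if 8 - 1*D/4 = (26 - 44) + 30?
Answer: -112/1663 ≈ -0.067348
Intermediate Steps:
D = -16 (D = 32 - 4*((26 - 44) + 30) = 32 - 4*(-18 + 30) = 32 - 4*12 = 32 - 48 = -16)
((-57 + (2*(-5))*2)*D)/(-18293) = ((-57 + (2*(-5))*2)*(-16))/(-18293) = ((-57 - 10*2)*(-16))*(-1/18293) = ((-57 - 20)*(-16))*(-1/18293) = -77*(-16)*(-1/18293) = 1232*(-1/18293) = -112/1663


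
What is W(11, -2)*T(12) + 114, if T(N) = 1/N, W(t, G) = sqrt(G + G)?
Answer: 114 + I/6 ≈ 114.0 + 0.16667*I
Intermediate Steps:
W(t, G) = sqrt(2)*sqrt(G) (W(t, G) = sqrt(2*G) = sqrt(2)*sqrt(G))
W(11, -2)*T(12) + 114 = (sqrt(2)*sqrt(-2))/12 + 114 = (sqrt(2)*(I*sqrt(2)))*(1/12) + 114 = (2*I)*(1/12) + 114 = I/6 + 114 = 114 + I/6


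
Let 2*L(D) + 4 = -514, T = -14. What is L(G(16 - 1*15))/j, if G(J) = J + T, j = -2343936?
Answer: 37/334848 ≈ 0.00011050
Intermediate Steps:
G(J) = -14 + J (G(J) = J - 14 = -14 + J)
L(D) = -259 (L(D) = -2 + (½)*(-514) = -2 - 257 = -259)
L(G(16 - 1*15))/j = -259/(-2343936) = -259*(-1/2343936) = 37/334848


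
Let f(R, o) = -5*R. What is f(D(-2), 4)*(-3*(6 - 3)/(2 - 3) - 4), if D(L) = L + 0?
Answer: 50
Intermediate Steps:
D(L) = L
f(D(-2), 4)*(-3*(6 - 3)/(2 - 3) - 4) = (-5*(-2))*(-3*(6 - 3)/(2 - 3) - 4) = 10*(-9/(-1) - 4) = 10*(-9*(-1) - 4) = 10*(-3*(-3) - 4) = 10*(9 - 4) = 10*5 = 50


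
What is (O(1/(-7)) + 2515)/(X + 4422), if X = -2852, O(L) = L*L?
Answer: 61618/38465 ≈ 1.6019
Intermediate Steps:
O(L) = L²
(O(1/(-7)) + 2515)/(X + 4422) = ((1/(-7))² + 2515)/(-2852 + 4422) = ((-⅐)² + 2515)/1570 = (1/49 + 2515)*(1/1570) = (123236/49)*(1/1570) = 61618/38465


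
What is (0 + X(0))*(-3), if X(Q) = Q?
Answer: 0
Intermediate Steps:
(0 + X(0))*(-3) = (0 + 0)*(-3) = 0*(-3) = 0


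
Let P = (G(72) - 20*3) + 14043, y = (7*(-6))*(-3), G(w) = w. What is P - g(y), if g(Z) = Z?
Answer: 13929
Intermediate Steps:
y = 126 (y = -42*(-3) = 126)
P = 14055 (P = (72 - 20*3) + 14043 = (72 - 60) + 14043 = 12 + 14043 = 14055)
P - g(y) = 14055 - 1*126 = 14055 - 126 = 13929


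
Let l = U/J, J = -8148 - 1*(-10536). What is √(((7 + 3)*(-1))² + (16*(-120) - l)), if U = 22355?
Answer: I*√2608003455/1194 ≈ 42.771*I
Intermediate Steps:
J = 2388 (J = -8148 + 10536 = 2388)
l = 22355/2388 ≈ 9.3614
√(((7 + 3)*(-1))² + (16*(-120) - l)) = √(((7 + 3)*(-1))² + (16*(-120) - 1*22355/2388)) = √((10*(-1))² + (-1920 - 22355/2388)) = √((-10)² - 4607315/2388) = √(100 - 4607315/2388) = √(-4368515/2388) = I*√2608003455/1194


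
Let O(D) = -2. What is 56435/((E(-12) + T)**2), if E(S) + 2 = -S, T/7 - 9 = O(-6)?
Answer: 56435/3481 ≈ 16.212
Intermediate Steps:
T = 49 (T = 63 + 7*(-2) = 63 - 14 = 49)
E(S) = -2 - S
56435/((E(-12) + T)**2) = 56435/(((-2 - 1*(-12)) + 49)**2) = 56435/(((-2 + 12) + 49)**2) = 56435/((10 + 49)**2) = 56435/(59**2) = 56435/3481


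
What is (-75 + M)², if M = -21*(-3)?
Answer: 144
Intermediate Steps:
M = 63
(-75 + M)² = (-75 + 63)² = (-12)² = 144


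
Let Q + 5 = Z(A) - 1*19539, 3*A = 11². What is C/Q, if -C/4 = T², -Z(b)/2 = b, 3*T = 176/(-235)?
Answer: 61952/4876974975 ≈ 1.2703e-5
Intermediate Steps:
A = 121/3 (A = (⅓)*11² = (⅓)*121 = 121/3 ≈ 40.333)
T = -176/705 (T = (176/(-235))/3 = (176*(-1/235))/3 = (⅓)*(-176/235) = -176/705 ≈ -0.24965)
Z(b) = -2*b
Q = -58874/3 (Q = -5 + (-2*121/3 - 1*19539) = -5 + (-242/3 - 19539) = -5 - 58859/3 = -58874/3 ≈ -19625.)
C = -123904/497025 (C = -4*(-176/705)² = -4*30976/497025 = -123904/497025 ≈ -0.24929)
C/Q = -123904/(497025*(-58874/3)) = -123904/497025*(-3/58874) = 61952/4876974975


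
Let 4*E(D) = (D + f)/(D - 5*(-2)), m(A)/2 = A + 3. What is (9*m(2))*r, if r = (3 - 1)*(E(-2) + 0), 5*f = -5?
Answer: -135/8 ≈ -16.875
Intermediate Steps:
f = -1 (f = (⅕)*(-5) = -1)
m(A) = 6 + 2*A (m(A) = 2*(A + 3) = 2*(3 + A) = 6 + 2*A)
E(D) = (-1 + D)/(4*(10 + D)) (E(D) = ((D - 1)/(D - 5*(-2)))/4 = ((-1 + D)/(D + 10))/4 = ((-1 + D)/(10 + D))/4 = (-1 + D)/(4*(10 + D)))
r = -3/16 (r = (3 - 1)*((-1 - 2)/(4*(10 - 2)) + 0) = 2*((¼)*(-3)/8 + 0) = 2*((¼)*(⅛)*(-3) + 0) = 2*(-3/32 + 0) = 2*(-3/32) = -3/16 ≈ -0.18750)
(9*m(2))*r = (9*(6 + 2*2))*(-3/16) = (9*(6 + 4))*(-3/16) = (9*10)*(-3/16) = 90*(-3/16) = -135/8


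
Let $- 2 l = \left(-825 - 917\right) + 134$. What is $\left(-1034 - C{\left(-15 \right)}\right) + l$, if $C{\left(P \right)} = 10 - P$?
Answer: $-255$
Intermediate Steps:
$l = 804$ ($l = - \frac{\left(-825 - 917\right) + 134}{2} = - \frac{-1742 + 134}{2} = \left(- \frac{1}{2}\right) \left(-1608\right) = 804$)
$\left(-1034 - C{\left(-15 \right)}\right) + l = \left(-1034 - \left(10 - -15\right)\right) + 804 = \left(-1034 - \left(10 + 15\right)\right) + 804 = \left(-1034 - 25\right) + 804 = -1059 + 804 = -255$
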